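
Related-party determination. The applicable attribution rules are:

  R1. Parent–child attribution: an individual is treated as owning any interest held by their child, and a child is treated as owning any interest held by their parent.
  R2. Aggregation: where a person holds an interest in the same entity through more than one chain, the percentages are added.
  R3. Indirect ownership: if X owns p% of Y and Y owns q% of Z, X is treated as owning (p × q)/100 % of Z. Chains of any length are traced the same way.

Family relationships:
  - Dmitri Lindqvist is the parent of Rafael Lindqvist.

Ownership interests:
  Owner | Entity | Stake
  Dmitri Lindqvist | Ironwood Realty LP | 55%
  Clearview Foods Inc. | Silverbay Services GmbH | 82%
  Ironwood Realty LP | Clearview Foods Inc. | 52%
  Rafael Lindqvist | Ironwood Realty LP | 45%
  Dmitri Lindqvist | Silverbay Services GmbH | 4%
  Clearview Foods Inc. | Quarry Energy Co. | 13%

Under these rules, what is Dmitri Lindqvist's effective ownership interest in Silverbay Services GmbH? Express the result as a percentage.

46.64%

By parent–child attribution (R1), Dmitri Lindqvist is treated as also owning Rafael Lindqvist's interest in Ironwood Realty LP, giving 55% + 45% = 100%.
Chain via Ironwood Realty LP → Clearview Foods Inc. (R3): 100% × 52% × 82% = 42.64% of Silverbay Services GmbH.
Direct interest in Silverbay Services GmbH: 4%.
Aggregating (R2): 42.64% + 4% = 46.64%.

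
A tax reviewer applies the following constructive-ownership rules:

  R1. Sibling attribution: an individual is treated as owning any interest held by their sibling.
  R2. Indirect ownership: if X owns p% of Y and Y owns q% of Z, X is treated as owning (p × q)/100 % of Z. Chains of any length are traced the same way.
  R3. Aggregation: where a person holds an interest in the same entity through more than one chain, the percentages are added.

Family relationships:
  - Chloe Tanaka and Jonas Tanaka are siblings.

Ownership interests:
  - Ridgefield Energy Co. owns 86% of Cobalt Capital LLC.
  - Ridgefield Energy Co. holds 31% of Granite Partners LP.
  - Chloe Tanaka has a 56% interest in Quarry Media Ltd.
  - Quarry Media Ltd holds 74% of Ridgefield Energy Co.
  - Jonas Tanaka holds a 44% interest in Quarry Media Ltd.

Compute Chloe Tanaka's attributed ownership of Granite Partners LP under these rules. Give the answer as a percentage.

22.94%

By sibling attribution (R1), Chloe Tanaka is treated as also owning Jonas Tanaka's interest in Quarry Media Ltd, giving 56% + 44% = 100%.
Chain via Quarry Media Ltd → Ridgefield Energy Co. (R2): 100% × 74% × 31% = 22.94% of Granite Partners LP.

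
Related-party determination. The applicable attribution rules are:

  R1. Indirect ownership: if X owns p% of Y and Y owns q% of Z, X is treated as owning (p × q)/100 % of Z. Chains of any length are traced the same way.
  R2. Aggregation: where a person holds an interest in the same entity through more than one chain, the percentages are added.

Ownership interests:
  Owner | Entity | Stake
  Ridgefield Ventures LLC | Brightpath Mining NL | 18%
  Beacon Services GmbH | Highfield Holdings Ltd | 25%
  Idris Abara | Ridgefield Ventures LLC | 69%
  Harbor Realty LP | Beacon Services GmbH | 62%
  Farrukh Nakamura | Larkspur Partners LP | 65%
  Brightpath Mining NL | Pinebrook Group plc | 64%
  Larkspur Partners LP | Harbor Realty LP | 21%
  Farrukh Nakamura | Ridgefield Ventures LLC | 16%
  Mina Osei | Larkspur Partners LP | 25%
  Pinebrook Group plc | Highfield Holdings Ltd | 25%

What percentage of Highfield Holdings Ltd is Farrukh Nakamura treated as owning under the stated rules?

Chain via Larkspur Partners LP → Harbor Realty LP → Beacon Services GmbH (R1): 65% × 21% × 62% × 25% = 2.11575% of Highfield Holdings Ltd.
Chain via Ridgefield Ventures LLC → Brightpath Mining NL → Pinebrook Group plc (R1): 16% × 18% × 64% × 25% = 0.4608% of Highfield Holdings Ltd.
Aggregating (R2): 2.11575% + 0.4608% = 2.57655%.

2.57655%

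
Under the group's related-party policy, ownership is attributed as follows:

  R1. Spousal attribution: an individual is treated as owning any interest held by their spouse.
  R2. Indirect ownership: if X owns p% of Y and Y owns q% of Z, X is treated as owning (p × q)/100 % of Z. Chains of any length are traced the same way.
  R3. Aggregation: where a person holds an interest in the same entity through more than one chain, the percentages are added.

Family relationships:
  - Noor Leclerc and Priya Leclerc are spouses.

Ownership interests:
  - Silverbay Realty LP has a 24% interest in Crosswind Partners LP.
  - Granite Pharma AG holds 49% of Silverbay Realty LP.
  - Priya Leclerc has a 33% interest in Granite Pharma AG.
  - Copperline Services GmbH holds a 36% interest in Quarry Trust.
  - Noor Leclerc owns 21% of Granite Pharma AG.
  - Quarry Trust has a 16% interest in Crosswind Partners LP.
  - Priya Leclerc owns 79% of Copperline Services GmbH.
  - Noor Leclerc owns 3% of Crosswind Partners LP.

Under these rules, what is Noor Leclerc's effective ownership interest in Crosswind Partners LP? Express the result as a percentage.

By spousal attribution (R1), Noor Leclerc is treated as also owning Priya Leclerc's interest in Granite Pharma AG, giving 21% + 33% = 54%.
By spousal attribution (R1), Noor Leclerc is treated as owning Priya Leclerc's 79% interest in Copperline Services GmbH.
Chain via Granite Pharma AG → Silverbay Realty LP (R2): 54% × 49% × 24% = 6.3504% of Crosswind Partners LP.
Direct interest in Crosswind Partners LP: 3%.
Chain via Copperline Services GmbH → Quarry Trust (R2): 79% × 36% × 16% = 4.5504% of Crosswind Partners LP.
Aggregating (R3): 6.3504% + 3% + 4.5504% = 13.9008%.

13.9008%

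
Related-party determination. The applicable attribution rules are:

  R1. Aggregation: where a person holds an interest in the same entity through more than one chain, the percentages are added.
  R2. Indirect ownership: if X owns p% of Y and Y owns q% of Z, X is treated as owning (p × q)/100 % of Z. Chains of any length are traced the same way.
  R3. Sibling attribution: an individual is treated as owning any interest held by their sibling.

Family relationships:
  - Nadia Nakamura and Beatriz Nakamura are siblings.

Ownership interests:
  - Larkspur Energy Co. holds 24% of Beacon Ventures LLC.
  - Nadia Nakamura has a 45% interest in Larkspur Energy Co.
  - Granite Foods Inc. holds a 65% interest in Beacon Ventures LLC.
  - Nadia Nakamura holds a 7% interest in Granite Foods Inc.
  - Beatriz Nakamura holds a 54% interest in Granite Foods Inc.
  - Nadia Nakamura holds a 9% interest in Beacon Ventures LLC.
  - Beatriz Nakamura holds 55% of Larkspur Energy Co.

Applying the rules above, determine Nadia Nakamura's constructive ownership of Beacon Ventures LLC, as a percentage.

72.65%

By sibling attribution (R3), Nadia Nakamura is treated as also owning Beatriz Nakamura's interest in Larkspur Energy Co, giving 45% + 55% = 100%.
By sibling attribution (R3), Nadia Nakamura is treated as also owning Beatriz Nakamura's interest in Granite Foods Inc, giving 7% + 54% = 61%.
Chain via Larkspur Energy Co. (R2): 100% × 24% = 24% of Beacon Ventures LLC.
Chain via Granite Foods Inc. (R2): 61% × 65% = 39.65% of Beacon Ventures LLC.
Direct interest in Beacon Ventures LLC: 9%.
Aggregating (R1): 24% + 39.65% + 9% = 72.65%.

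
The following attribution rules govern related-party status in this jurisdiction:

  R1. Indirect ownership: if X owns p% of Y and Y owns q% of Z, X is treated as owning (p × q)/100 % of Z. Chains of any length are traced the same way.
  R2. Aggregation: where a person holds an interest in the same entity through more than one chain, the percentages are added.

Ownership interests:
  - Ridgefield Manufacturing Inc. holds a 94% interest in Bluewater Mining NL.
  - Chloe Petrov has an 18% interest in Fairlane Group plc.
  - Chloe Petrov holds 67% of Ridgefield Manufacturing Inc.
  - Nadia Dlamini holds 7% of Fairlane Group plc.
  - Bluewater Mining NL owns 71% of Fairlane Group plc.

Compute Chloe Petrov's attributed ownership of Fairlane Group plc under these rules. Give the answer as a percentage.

62.7158%

Chain via Ridgefield Manufacturing Inc. → Bluewater Mining NL (R1): 67% × 94% × 71% = 44.7158% of Fairlane Group plc.
Direct interest in Fairlane Group plc: 18%.
Aggregating (R2): 44.7158% + 18% = 62.7158%.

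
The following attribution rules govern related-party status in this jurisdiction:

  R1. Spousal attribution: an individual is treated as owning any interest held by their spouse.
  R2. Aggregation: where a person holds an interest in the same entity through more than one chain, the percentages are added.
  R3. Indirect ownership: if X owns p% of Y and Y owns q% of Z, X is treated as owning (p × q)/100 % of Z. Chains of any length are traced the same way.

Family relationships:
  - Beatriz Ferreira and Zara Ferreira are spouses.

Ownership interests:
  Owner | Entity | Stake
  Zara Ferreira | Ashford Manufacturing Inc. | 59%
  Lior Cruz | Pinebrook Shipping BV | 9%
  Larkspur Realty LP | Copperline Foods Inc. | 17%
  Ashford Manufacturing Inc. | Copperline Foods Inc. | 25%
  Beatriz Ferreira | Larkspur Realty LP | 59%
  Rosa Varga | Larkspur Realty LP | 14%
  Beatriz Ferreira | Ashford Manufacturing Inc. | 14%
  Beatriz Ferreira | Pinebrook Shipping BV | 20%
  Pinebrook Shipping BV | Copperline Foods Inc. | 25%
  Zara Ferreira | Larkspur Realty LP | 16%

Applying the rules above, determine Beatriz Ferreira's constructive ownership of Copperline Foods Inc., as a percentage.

36%

By spousal attribution (R1), Beatriz Ferreira is treated as also owning Zara Ferreira's interest in Larkspur Realty LP, giving 59% + 16% = 75%.
By spousal attribution (R1), Beatriz Ferreira is treated as also owning Zara Ferreira's interest in Ashford Manufacturing Inc, giving 14% + 59% = 73%.
Chain via Pinebrook Shipping BV (R3): 20% × 25% = 5% of Copperline Foods Inc.
Chain via Larkspur Realty LP (R3): 75% × 17% = 12.75% of Copperline Foods Inc.
Chain via Ashford Manufacturing Inc. (R3): 73% × 25% = 18.25% of Copperline Foods Inc.
Aggregating (R2): 5% + 12.75% + 18.25% = 36%.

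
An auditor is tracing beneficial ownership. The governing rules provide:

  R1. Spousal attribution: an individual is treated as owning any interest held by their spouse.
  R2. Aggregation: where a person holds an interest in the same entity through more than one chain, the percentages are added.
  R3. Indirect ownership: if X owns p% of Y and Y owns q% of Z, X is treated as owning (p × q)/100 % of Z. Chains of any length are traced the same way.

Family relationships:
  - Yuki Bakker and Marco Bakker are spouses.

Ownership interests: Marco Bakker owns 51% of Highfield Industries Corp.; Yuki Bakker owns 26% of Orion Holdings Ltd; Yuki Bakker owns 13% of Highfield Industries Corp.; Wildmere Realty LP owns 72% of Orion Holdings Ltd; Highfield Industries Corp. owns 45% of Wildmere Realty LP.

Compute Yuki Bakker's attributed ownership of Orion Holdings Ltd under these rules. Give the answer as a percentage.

46.736%

By spousal attribution (R1), Yuki Bakker is treated as also owning Marco Bakker's interest in Highfield Industries Corp, giving 13% + 51% = 64%.
Chain via Highfield Industries Corp. → Wildmere Realty LP (R3): 64% × 45% × 72% = 20.736% of Orion Holdings Ltd.
Direct interest in Orion Holdings Ltd: 26%.
Aggregating (R2): 20.736% + 26% = 46.736%.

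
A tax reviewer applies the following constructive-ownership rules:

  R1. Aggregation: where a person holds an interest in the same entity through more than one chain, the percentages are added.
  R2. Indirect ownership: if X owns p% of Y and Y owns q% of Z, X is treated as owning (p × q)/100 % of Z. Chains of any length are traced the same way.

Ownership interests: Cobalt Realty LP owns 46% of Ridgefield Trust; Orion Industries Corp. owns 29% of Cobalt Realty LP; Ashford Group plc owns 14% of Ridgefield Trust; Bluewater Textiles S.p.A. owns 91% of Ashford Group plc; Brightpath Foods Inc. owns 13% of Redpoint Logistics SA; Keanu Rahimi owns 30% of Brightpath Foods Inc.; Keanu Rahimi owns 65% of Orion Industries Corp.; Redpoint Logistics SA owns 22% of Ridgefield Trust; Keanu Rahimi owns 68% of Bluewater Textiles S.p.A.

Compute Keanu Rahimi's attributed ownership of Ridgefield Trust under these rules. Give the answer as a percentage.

Chain via Orion Industries Corp. → Cobalt Realty LP (R2): 65% × 29% × 46% = 8.671% of Ridgefield Trust.
Chain via Bluewater Textiles S.p.A. → Ashford Group plc (R2): 68% × 91% × 14% = 8.6632% of Ridgefield Trust.
Chain via Brightpath Foods Inc. → Redpoint Logistics SA (R2): 30% × 13% × 22% = 0.858% of Ridgefield Trust.
Aggregating (R1): 8.671% + 8.6632% + 0.858% = 18.1922%.

18.1922%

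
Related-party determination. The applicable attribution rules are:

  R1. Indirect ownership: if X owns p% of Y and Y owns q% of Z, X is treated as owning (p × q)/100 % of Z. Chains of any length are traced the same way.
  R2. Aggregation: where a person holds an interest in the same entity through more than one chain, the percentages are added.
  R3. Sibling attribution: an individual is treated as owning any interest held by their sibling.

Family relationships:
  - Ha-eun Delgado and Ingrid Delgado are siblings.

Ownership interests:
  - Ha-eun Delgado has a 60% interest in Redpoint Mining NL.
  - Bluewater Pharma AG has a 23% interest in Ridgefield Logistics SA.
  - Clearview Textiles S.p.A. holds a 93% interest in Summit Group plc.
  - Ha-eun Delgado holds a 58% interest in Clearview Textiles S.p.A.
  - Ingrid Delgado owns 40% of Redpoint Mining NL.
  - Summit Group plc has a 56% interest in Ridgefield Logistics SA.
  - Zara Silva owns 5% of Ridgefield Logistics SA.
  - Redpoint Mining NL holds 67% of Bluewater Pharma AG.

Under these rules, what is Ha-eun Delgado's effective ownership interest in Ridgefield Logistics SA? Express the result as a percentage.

By sibling attribution (R3), Ha-eun Delgado is treated as also owning Ingrid Delgado's interest in Redpoint Mining NL, giving 60% + 40% = 100%.
Chain via Redpoint Mining NL → Bluewater Pharma AG (R1): 100% × 67% × 23% = 15.41% of Ridgefield Logistics SA.
Chain via Clearview Textiles S.p.A. → Summit Group plc (R1): 58% × 93% × 56% = 30.2064% of Ridgefield Logistics SA.
Aggregating (R2): 15.41% + 30.2064% = 45.6164%.

45.6164%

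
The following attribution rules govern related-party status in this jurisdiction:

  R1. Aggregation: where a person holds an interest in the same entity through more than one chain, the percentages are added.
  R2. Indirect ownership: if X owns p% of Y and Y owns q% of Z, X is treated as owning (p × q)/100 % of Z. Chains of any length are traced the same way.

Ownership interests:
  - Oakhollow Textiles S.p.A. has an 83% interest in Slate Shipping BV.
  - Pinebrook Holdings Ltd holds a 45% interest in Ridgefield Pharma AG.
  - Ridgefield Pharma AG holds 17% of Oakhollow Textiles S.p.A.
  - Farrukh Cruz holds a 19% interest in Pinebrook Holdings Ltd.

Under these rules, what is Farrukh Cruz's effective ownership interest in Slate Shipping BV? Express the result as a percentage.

1.206405%

Chain via Pinebrook Holdings Ltd → Ridgefield Pharma AG → Oakhollow Textiles S.p.A. (R2): 19% × 45% × 17% × 83% = 1.206405% of Slate Shipping BV.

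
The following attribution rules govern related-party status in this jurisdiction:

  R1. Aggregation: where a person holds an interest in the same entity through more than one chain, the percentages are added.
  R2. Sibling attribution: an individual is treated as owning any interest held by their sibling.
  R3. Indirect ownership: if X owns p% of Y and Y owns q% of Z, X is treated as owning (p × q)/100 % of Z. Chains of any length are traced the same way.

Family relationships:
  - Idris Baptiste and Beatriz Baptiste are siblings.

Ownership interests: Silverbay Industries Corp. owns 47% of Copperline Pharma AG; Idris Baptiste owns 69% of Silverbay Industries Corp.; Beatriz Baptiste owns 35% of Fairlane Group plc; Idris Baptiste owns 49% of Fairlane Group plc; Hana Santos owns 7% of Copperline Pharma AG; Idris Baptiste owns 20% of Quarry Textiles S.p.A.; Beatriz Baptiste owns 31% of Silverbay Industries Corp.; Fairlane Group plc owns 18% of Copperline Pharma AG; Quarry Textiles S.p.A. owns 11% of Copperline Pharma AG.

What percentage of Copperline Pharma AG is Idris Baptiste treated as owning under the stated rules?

64.32%

By sibling attribution (R2), Idris Baptiste is treated as also owning Beatriz Baptiste's interest in Fairlane Group plc, giving 49% + 35% = 84%.
By sibling attribution (R2), Idris Baptiste is treated as also owning Beatriz Baptiste's interest in Silverbay Industries Corp, giving 69% + 31% = 100%.
Chain via Fairlane Group plc (R3): 84% × 18% = 15.12% of Copperline Pharma AG.
Chain via Silverbay Industries Corp. (R3): 100% × 47% = 47% of Copperline Pharma AG.
Chain via Quarry Textiles S.p.A. (R3): 20% × 11% = 2.2% of Copperline Pharma AG.
Aggregating (R1): 15.12% + 47% + 2.2% = 64.32%.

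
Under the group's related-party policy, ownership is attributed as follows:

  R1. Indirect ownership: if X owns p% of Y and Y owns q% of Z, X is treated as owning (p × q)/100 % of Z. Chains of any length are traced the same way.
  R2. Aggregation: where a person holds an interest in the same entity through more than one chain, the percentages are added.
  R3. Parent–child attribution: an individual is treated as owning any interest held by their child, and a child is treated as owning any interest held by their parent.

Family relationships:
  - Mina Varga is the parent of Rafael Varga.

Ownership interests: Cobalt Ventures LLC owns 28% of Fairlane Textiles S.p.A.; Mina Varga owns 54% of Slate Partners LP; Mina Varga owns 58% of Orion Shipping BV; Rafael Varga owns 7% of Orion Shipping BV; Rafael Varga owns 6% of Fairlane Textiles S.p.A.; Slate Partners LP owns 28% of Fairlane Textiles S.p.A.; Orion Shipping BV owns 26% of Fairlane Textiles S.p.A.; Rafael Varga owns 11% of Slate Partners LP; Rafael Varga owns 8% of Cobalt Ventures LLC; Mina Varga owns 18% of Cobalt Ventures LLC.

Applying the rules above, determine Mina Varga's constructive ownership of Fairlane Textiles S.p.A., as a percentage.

48.38%

By parent–child attribution (R3), Mina Varga is treated as also owning Rafael Varga's interest in Slate Partners LP, giving 54% + 11% = 65%.
By parent–child attribution (R3), Mina Varga is treated as also owning Rafael Varga's interest in Cobalt Ventures LLC, giving 18% + 8% = 26%.
By parent–child attribution (R3), Mina Varga is treated as also owning Rafael Varga's interest in Orion Shipping BV, giving 58% + 7% = 65%.
By parent–child attribution (R3), Mina Varga is treated as owning Rafael Varga's 6% interest in Fairlane Textiles S.p.A.
Chain via Slate Partners LP (R1): 65% × 28% = 18.2% of Fairlane Textiles S.p.A.
Chain via Cobalt Ventures LLC (R1): 26% × 28% = 7.28% of Fairlane Textiles S.p.A.
Chain via Orion Shipping BV (R1): 65% × 26% = 16.9% of Fairlane Textiles S.p.A.
Direct interest in Fairlane Textiles S.p.A: 6%.
Aggregating (R2): 18.2% + 7.28% + 16.9% + 6% = 48.38%.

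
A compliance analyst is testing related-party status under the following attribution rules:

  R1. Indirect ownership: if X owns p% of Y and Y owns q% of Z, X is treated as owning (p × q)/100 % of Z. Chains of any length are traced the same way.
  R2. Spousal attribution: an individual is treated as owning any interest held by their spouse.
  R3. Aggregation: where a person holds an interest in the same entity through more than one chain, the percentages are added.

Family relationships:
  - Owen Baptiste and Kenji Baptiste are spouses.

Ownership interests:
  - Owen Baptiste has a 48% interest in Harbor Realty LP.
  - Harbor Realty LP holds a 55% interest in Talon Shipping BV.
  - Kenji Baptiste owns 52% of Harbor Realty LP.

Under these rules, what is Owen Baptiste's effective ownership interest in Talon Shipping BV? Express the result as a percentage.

By spousal attribution (R2), Owen Baptiste is treated as also owning Kenji Baptiste's interest in Harbor Realty LP, giving 48% + 52% = 100%.
Chain via Harbor Realty LP (R1): 100% × 55% = 55% of Talon Shipping BV.

55%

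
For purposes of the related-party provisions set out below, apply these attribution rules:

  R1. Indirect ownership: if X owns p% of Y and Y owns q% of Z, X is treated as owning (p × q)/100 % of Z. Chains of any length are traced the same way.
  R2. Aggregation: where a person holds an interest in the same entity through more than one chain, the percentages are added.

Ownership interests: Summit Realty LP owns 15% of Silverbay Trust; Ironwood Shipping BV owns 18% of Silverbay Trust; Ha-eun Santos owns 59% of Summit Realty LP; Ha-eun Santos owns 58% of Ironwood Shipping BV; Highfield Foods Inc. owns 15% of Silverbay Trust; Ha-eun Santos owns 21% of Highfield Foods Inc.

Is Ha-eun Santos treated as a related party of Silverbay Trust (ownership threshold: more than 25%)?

Chain via Ironwood Shipping BV (R1): 58% × 18% = 10.44% of Silverbay Trust.
Chain via Summit Realty LP (R1): 59% × 15% = 8.85% of Silverbay Trust.
Chain via Highfield Foods Inc. (R1): 21% × 15% = 3.15% of Silverbay Trust.
Aggregating (R2): 10.44% + 8.85% + 3.15% = 22.44%.
22.44% does not exceed the 25% threshold, so Ha-eun is not a related party to Silverbay Trust.

No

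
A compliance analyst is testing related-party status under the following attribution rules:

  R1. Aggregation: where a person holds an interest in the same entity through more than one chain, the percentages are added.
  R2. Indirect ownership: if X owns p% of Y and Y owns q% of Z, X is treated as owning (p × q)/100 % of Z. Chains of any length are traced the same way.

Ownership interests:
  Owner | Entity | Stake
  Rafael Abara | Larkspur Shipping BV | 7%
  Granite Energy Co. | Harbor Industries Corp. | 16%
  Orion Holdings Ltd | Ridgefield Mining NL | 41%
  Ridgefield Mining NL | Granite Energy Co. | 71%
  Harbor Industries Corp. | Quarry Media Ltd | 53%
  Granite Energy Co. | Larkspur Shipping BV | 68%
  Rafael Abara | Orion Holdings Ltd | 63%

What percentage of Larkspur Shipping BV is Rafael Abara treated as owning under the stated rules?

Chain via Orion Holdings Ltd → Ridgefield Mining NL → Granite Energy Co. (R2): 63% × 41% × 71% × 68% = 12.470724% of Larkspur Shipping BV.
Direct interest in Larkspur Shipping BV: 7%.
Aggregating (R1): 12.470724% + 7% = 19.470724%.

19.470724%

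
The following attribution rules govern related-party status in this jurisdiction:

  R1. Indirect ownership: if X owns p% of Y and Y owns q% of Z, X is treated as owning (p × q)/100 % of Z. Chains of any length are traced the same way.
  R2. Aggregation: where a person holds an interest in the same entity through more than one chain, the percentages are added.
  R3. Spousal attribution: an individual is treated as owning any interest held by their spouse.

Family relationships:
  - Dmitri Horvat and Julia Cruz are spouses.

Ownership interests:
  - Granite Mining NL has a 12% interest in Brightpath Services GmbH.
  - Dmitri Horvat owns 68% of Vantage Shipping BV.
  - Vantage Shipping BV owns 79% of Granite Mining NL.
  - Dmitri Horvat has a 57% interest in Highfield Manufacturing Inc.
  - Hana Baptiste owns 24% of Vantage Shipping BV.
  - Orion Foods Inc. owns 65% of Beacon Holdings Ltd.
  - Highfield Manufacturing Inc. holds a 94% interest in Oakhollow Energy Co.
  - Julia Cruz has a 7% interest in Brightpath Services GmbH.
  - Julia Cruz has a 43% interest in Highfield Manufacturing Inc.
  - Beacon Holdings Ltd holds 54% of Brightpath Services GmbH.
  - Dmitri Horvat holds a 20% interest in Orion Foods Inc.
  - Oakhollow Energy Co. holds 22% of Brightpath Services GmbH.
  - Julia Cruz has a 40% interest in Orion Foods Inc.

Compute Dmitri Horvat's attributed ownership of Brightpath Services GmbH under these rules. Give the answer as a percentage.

By spousal attribution (R3), Dmitri Horvat is treated as also owning Julia Cruz's interest in Highfield Manufacturing Inc, giving 57% + 43% = 100%.
By spousal attribution (R3), Dmitri Horvat is treated as also owning Julia Cruz's interest in Orion Foods Inc, giving 20% + 40% = 60%.
By spousal attribution (R3), Dmitri Horvat is treated as owning Julia Cruz's 7% interest in Brightpath Services GmbH.
Chain via Highfield Manufacturing Inc. → Oakhollow Energy Co. (R1): 100% × 94% × 22% = 20.68% of Brightpath Services GmbH.
Chain via Orion Foods Inc. → Beacon Holdings Ltd (R1): 60% × 65% × 54% = 21.06% of Brightpath Services GmbH.
Chain via Vantage Shipping BV → Granite Mining NL (R1): 68% × 79% × 12% = 6.4464% of Brightpath Services GmbH.
Direct interest in Brightpath Services GmbH: 7%.
Aggregating (R2): 20.68% + 21.06% + 6.4464% + 7% = 55.1864%.

55.1864%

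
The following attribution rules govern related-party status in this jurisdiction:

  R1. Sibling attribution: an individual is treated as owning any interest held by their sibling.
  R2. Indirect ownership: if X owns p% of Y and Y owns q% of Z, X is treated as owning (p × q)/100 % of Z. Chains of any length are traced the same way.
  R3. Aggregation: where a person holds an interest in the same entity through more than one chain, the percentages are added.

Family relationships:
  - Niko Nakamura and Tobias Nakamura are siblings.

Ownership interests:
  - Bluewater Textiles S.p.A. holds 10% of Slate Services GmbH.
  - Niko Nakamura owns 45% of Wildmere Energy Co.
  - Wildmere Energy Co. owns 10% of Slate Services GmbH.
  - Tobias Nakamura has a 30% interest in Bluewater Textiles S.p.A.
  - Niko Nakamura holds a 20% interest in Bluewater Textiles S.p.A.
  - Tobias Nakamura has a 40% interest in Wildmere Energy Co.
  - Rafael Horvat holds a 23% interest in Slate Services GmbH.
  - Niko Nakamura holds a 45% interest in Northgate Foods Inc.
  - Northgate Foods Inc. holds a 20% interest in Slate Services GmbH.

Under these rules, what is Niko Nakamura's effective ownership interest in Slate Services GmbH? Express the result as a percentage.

22.5%

By sibling attribution (R1), Niko Nakamura is treated as also owning Tobias Nakamura's interest in Wildmere Energy Co, giving 45% + 40% = 85%.
By sibling attribution (R1), Niko Nakamura is treated as also owning Tobias Nakamura's interest in Bluewater Textiles S.p.A, giving 20% + 30% = 50%.
Chain via Wildmere Energy Co. (R2): 85% × 10% = 8.5% of Slate Services GmbH.
Chain via Northgate Foods Inc. (R2): 45% × 20% = 9% of Slate Services GmbH.
Chain via Bluewater Textiles S.p.A. (R2): 50% × 10% = 5% of Slate Services GmbH.
Aggregating (R3): 8.5% + 9% + 5% = 22.5%.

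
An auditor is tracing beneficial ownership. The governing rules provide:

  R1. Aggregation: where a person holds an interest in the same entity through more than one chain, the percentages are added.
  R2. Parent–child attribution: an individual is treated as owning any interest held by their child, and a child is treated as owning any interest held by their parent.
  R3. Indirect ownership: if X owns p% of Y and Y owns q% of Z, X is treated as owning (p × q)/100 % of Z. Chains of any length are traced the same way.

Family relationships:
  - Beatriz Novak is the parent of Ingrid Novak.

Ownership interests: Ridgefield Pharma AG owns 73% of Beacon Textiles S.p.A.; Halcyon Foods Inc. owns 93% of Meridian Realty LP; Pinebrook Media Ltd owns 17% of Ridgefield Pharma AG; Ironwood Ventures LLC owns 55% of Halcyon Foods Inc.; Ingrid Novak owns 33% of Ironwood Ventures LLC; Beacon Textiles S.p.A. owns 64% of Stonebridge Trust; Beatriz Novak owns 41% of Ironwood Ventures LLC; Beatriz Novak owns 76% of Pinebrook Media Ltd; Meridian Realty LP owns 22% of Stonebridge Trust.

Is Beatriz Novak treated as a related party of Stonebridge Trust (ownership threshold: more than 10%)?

Yes

By parent–child attribution (R2), Beatriz Novak is treated as also owning Ingrid Novak's interest in Ironwood Ventures LLC, giving 41% + 33% = 74%.
Chain via Ironwood Ventures LLC → Halcyon Foods Inc. → Meridian Realty LP (R3): 74% × 55% × 93% × 22% = 8.32722% of Stonebridge Trust.
Chain via Pinebrook Media Ltd → Ridgefield Pharma AG → Beacon Textiles S.p.A. (R3): 76% × 17% × 73% × 64% = 6.036224% of Stonebridge Trust.
Aggregating (R1): 8.32722% + 6.036224% = 14.363444%.
14.363444% exceeds the 10% threshold, so Beatriz is a related party to Stonebridge Trust.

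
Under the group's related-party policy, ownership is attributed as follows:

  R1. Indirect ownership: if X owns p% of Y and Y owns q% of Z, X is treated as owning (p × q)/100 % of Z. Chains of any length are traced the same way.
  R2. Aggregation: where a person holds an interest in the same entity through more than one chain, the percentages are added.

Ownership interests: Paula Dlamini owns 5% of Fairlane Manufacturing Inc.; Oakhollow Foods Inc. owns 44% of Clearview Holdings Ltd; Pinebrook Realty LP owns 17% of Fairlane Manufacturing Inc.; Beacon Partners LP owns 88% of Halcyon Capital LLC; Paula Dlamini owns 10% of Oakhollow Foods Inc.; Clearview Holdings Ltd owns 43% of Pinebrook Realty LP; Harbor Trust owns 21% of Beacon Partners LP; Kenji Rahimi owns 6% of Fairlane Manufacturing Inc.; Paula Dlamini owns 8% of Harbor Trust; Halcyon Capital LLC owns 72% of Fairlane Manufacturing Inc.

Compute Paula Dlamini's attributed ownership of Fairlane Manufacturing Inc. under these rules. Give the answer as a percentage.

Chain via Oakhollow Foods Inc. → Clearview Holdings Ltd → Pinebrook Realty LP (R1): 10% × 44% × 43% × 17% = 0.32164% of Fairlane Manufacturing Inc.
Chain via Harbor Trust → Beacon Partners LP → Halcyon Capital LLC (R1): 8% × 21% × 88% × 72% = 1.064448% of Fairlane Manufacturing Inc.
Direct interest in Fairlane Manufacturing Inc: 5%.
Aggregating (R2): 0.32164% + 1.064448% + 5% = 6.386088%.

6.386088%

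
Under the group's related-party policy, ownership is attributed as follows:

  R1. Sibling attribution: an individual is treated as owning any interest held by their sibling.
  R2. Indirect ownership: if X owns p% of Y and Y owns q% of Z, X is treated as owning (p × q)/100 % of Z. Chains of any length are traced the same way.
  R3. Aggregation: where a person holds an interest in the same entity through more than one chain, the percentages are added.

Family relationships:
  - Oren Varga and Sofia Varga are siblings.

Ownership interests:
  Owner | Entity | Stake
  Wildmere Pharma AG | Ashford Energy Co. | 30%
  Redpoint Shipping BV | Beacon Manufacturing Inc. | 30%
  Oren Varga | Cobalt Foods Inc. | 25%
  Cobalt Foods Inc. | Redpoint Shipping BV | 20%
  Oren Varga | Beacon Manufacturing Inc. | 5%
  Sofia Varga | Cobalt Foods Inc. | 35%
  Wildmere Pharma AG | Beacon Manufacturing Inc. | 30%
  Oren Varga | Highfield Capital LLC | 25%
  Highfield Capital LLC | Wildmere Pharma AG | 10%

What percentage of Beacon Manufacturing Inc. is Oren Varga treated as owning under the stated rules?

By sibling attribution (R1), Oren Varga is treated as also owning Sofia Varga's interest in Cobalt Foods Inc, giving 25% + 35% = 60%.
Chain via Cobalt Foods Inc. → Redpoint Shipping BV (R2): 60% × 20% × 30% = 3.6% of Beacon Manufacturing Inc.
Chain via Highfield Capital LLC → Wildmere Pharma AG (R2): 25% × 10% × 30% = 0.75% of Beacon Manufacturing Inc.
Direct interest in Beacon Manufacturing Inc: 5%.
Aggregating (R3): 3.6% + 0.75% + 5% = 9.35%.

9.35%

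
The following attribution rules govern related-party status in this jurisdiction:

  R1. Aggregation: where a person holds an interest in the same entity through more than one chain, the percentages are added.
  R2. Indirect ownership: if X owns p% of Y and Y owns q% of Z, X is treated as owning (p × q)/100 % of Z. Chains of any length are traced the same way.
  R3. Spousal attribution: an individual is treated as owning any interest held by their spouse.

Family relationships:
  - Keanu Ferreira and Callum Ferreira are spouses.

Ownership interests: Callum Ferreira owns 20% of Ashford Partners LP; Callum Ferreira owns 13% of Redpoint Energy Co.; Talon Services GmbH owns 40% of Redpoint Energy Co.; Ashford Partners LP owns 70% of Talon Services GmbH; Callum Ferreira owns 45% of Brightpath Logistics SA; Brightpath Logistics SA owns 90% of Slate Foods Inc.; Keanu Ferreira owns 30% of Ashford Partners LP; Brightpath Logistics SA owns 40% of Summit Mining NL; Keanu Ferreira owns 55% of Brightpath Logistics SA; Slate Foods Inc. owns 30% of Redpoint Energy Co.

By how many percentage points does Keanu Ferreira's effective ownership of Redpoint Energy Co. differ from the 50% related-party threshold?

By spousal attribution (R3), Keanu Ferreira is treated as also owning Callum Ferreira's interest in Ashford Partners LP, giving 30% + 20% = 50%.
By spousal attribution (R3), Keanu Ferreira is treated as also owning Callum Ferreira's interest in Brightpath Logistics SA, giving 55% + 45% = 100%.
By spousal attribution (R3), Keanu Ferreira is treated as owning Callum Ferreira's 13% interest in Redpoint Energy Co.
Chain via Ashford Partners LP → Talon Services GmbH (R2): 50% × 70% × 40% = 14% of Redpoint Energy Co.
Chain via Brightpath Logistics SA → Slate Foods Inc. (R2): 100% × 90% × 30% = 27% of Redpoint Energy Co.
Direct interest in Redpoint Energy Co: 13%.
Aggregating (R1): 14% + 27% + 13% = 54%.
54% exceeds the 50% threshold by 4 percentage points.

4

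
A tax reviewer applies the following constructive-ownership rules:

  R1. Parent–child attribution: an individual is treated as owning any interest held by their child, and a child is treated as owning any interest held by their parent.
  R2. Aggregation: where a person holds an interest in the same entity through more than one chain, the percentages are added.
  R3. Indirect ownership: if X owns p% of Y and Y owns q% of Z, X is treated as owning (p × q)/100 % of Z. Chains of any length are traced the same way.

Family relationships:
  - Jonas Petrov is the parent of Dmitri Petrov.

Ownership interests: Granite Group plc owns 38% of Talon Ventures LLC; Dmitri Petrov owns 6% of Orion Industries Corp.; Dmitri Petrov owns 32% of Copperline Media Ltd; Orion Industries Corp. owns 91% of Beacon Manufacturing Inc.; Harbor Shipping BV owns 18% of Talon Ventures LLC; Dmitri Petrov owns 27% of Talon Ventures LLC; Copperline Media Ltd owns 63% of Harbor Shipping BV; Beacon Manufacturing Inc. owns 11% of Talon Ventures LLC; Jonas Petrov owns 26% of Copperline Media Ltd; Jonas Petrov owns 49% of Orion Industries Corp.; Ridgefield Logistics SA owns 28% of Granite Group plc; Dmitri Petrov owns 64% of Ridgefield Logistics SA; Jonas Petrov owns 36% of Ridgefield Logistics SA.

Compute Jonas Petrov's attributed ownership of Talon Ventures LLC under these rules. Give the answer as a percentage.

By parent–child attribution (R1), Jonas Petrov is treated as also owning Dmitri Petrov's interest in Copperline Media Ltd, giving 26% + 32% = 58%.
By parent–child attribution (R1), Jonas Petrov is treated as also owning Dmitri Petrov's interest in Orion Industries Corp, giving 49% + 6% = 55%.
By parent–child attribution (R1), Jonas Petrov is treated as also owning Dmitri Petrov's interest in Ridgefield Logistics SA, giving 36% + 64% = 100%.
By parent–child attribution (R1), Jonas Petrov is treated as owning Dmitri Petrov's 27% interest in Talon Ventures LLC.
Chain via Copperline Media Ltd → Harbor Shipping BV (R3): 58% × 63% × 18% = 6.5772% of Talon Ventures LLC.
Chain via Orion Industries Corp. → Beacon Manufacturing Inc. (R3): 55% × 91% × 11% = 5.5055% of Talon Ventures LLC.
Chain via Ridgefield Logistics SA → Granite Group plc (R3): 100% × 28% × 38% = 10.64% of Talon Ventures LLC.
Direct interest in Talon Ventures LLC: 27%.
Aggregating (R2): 6.5772% + 5.5055% + 10.64% + 27% = 49.7227%.

49.7227%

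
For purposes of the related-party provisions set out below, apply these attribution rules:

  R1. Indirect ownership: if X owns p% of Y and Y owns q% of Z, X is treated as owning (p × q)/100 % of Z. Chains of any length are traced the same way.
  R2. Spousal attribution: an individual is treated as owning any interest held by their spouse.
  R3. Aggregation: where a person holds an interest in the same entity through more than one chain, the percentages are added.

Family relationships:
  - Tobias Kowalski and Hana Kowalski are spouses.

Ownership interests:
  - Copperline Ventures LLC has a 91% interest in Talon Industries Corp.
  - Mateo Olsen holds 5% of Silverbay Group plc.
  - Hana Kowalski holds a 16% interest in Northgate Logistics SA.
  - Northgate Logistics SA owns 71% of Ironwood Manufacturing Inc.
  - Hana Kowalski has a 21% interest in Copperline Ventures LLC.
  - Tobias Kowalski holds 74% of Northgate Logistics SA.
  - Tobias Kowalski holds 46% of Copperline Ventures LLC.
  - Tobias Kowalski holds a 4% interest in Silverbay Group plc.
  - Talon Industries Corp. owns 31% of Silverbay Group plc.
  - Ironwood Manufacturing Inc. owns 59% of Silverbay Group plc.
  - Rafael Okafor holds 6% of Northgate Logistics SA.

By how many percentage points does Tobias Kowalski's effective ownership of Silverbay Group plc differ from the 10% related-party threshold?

50.6017

By spousal attribution (R2), Tobias Kowalski is treated as also owning Hana Kowalski's interest in Northgate Logistics SA, giving 74% + 16% = 90%.
By spousal attribution (R2), Tobias Kowalski is treated as also owning Hana Kowalski's interest in Copperline Ventures LLC, giving 46% + 21% = 67%.
Chain via Northgate Logistics SA → Ironwood Manufacturing Inc. (R1): 90% × 71% × 59% = 37.701% of Silverbay Group plc.
Chain via Copperline Ventures LLC → Talon Industries Corp. (R1): 67% × 91% × 31% = 18.9007% of Silverbay Group plc.
Direct interest in Silverbay Group plc: 4%.
Aggregating (R3): 37.701% + 18.9007% + 4% = 60.6017%.
60.6017% exceeds the 10% threshold by 50.6017 percentage points.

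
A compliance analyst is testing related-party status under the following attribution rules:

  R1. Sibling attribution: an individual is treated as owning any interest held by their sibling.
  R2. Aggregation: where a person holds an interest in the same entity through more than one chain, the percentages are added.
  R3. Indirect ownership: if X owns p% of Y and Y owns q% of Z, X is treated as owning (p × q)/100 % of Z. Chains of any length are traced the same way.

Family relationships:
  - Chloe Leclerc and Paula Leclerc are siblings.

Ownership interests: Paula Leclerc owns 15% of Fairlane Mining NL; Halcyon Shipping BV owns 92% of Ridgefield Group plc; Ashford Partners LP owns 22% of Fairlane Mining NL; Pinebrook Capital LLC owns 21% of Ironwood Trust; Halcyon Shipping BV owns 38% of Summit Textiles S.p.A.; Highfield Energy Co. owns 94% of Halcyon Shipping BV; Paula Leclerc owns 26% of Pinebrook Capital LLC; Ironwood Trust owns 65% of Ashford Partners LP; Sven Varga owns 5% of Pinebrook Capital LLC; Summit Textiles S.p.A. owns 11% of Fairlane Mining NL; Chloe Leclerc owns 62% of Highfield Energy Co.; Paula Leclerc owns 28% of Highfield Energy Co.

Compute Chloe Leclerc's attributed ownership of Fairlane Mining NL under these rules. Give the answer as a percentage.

19.31706%

By sibling attribution (R1), Chloe Leclerc is treated as also owning Paula Leclerc's interest in Highfield Energy Co, giving 62% + 28% = 90%.
By sibling attribution (R1), Chloe Leclerc is treated as owning Paula Leclerc's 26% interest in Pinebrook Capital LLC.
By sibling attribution (R1), Chloe Leclerc is treated as owning Paula Leclerc's 15% interest in Fairlane Mining NL.
Chain via Highfield Energy Co. → Halcyon Shipping BV → Summit Textiles S.p.A. (R3): 90% × 94% × 38% × 11% = 3.53628% of Fairlane Mining NL.
Chain via Pinebrook Capital LLC → Ironwood Trust → Ashford Partners LP (R3): 26% × 21% × 65% × 22% = 0.78078% of Fairlane Mining NL.
Direct interest in Fairlane Mining NL: 15%.
Aggregating (R2): 3.53628% + 0.78078% + 15% = 19.31706%.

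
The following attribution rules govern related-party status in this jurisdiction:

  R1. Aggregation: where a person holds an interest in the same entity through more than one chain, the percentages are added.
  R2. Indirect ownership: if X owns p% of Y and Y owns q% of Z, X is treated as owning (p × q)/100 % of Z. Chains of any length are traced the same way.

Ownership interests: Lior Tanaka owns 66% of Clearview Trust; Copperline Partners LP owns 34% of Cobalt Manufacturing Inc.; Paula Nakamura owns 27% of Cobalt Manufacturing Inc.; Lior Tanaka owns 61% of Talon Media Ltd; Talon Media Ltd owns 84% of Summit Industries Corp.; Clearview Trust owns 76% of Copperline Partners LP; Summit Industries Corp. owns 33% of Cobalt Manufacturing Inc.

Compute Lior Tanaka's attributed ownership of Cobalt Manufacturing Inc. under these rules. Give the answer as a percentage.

33.9636%

Chain via Talon Media Ltd → Summit Industries Corp. (R2): 61% × 84% × 33% = 16.9092% of Cobalt Manufacturing Inc.
Chain via Clearview Trust → Copperline Partners LP (R2): 66% × 76% × 34% = 17.0544% of Cobalt Manufacturing Inc.
Aggregating (R1): 16.9092% + 17.0544% = 33.9636%.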